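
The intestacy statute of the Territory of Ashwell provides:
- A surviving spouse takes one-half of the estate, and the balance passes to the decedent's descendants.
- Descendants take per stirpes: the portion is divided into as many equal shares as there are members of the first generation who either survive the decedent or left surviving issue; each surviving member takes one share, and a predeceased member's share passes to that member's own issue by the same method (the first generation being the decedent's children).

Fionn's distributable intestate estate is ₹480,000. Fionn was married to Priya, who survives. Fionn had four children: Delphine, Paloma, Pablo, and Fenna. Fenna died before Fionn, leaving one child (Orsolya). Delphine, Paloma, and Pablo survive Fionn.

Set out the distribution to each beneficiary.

Priya: ₹240,000; Delphine: ₹60,000; Paloma: ₹60,000; Pablo: ₹60,000; Orsolya: ₹60,000

Priya takes one-half of ₹480,000 = ₹240,000. The remaining ₹240,000 passes to the descendants.
The descendants' portion (₹240,000) is divided into 4 shares of ₹60,000: Delphine, Paloma, and Pablo each take ₹60,000; Fenna's ₹60,000 share passes to Fenna's issue.
Fenna's share (₹60,000) passes entirely to Orsolya.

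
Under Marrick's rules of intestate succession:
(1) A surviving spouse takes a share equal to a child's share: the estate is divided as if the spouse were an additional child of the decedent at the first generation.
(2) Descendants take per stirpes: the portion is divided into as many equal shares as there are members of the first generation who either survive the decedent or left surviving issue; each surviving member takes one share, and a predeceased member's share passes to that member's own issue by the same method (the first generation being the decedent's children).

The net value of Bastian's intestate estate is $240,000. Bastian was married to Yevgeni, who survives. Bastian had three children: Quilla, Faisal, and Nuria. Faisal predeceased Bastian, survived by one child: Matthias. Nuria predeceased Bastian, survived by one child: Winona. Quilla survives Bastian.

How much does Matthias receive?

Matthias receives $60,000.

The spouse counts as an additional share at the children's level, so there are 4 primary shares of $60,000. Yevgeni takes one such share ($60,000).
The children's combined portion ($180,000) is divided into 3 shares of $60,000: Quilla takes $60,000; Faisal's $60,000 share passes to Faisal's issue; Nuria's $60,000 share passes to Nuria's issue.
Faisal's share ($60,000) passes entirely to Matthias.
Nuria's share ($60,000) passes entirely to Winona.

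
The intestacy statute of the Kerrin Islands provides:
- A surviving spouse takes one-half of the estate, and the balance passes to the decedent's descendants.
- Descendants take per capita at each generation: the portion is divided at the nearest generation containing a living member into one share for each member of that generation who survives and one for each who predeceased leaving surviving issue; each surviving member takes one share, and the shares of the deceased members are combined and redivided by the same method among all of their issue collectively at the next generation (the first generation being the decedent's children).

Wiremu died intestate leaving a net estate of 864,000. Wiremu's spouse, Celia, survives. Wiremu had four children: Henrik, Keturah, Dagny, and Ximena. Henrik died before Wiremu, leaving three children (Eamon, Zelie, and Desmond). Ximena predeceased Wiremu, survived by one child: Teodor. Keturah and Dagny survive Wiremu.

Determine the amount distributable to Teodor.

Teodor receives 54,000.

Celia takes one-half of 864,000 = 432,000. The remaining 432,000 passes to the descendants.
The descendants' portion (432,000) is divided at the children's generation into 4 shares of 108,000. Keturah and Dagny each take 108,000. The 2 shares of the deceased (Henrik and Ximena) are combined into a pool of 216,000.
That pool (216,000) is divided at the grandchildren's generation equally among Eamon, Zelie, Desmond, and Teodor: 54,000 each.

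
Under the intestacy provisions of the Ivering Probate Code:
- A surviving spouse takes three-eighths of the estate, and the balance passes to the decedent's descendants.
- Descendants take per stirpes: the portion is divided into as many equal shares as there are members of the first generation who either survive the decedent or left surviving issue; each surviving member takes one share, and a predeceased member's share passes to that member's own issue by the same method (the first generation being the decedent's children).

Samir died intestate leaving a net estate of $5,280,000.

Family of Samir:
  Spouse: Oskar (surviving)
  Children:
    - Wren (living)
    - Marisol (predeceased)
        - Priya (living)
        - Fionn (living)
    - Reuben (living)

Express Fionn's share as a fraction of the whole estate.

Fionn receives 5/48 of the estate.

Oskar takes three-eighths of $5,280,000 = $1,980,000. The remaining $3,300,000 passes to the descendants.
The descendants' portion ($3,300,000) is divided into 3 shares of $1,100,000: Wren and Reuben each take $1,100,000; Marisol's $1,100,000 share passes to Marisol's issue.
Marisol's share ($1,100,000) is divided into 2 shares of $550,000: Priya and Fionn each take $550,000.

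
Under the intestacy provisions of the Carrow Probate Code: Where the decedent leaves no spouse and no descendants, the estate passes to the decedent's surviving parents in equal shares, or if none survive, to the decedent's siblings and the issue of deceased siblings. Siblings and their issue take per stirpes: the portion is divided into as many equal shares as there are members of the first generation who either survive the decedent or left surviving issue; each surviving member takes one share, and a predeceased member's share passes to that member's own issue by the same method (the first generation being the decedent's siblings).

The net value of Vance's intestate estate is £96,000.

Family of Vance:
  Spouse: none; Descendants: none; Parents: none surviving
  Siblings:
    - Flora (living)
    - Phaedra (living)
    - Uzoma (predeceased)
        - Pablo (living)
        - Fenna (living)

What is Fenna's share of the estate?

The entire £96,000 passes to the siblings and their issue.
That amount (£96,000) is divided into 3 shares of £32,000: Flora and Phaedra each take £32,000; Uzoma's £32,000 share passes to Uzoma's issue.
Uzoma's share (£32,000) is divided into 2 shares of £16,000: Pablo and Fenna each take £16,000.

Fenna receives £16,000.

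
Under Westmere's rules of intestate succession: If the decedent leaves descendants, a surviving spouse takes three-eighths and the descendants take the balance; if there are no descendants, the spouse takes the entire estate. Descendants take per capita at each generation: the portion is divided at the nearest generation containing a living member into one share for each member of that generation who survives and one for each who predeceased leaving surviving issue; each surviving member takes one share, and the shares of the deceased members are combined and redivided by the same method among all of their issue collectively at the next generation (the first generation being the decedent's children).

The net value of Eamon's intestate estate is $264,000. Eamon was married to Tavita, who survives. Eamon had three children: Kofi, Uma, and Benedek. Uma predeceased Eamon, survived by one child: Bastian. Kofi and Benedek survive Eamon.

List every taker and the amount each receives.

Tavita: $99,000; Kofi: $55,000; Bastian: $55,000; Benedek: $55,000

Tavita takes three-eighths of $264,000 = $99,000. The remaining $165,000 passes to the descendants.
The descendants' portion ($165,000) is divided at the children's generation into 3 shares of $55,000. Kofi and Benedek each take $55,000. The remaining share for the deceased Uma ($55,000) is carried to the next generation.
That pool ($55,000) passes entirely to Bastian, the sole taker at the grandchildren's generation.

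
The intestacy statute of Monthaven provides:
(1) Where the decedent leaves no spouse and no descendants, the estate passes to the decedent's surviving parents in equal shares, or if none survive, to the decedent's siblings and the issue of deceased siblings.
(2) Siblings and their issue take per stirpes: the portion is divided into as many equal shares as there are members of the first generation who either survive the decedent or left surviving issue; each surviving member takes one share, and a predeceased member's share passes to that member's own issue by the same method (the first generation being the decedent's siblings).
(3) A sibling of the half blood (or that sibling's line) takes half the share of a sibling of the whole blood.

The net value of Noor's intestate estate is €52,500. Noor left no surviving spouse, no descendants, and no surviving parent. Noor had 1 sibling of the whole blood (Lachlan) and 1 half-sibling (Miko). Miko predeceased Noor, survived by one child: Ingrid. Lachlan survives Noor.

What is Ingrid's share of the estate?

Ingrid receives €17,500.

The entire €52,500 passes to the siblings and their issue.
Counting each half-blood sibling's line as half a unit, there are 3/2 units in €52,500, so one unit is €35,000. Whole-blood lines (Lachlan) take €35,000 each; half-blood lines (Miko) take €17,500 each.
Miko's share (€17,500) passes entirely to Ingrid.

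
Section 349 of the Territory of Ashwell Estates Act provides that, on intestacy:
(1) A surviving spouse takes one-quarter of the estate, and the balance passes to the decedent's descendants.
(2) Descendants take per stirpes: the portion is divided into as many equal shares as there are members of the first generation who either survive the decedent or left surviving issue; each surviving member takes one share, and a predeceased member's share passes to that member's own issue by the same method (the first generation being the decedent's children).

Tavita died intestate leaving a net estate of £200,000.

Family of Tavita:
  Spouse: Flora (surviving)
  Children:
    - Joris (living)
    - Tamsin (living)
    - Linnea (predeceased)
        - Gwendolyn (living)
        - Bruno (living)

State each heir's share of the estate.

Flora: £50,000; Joris: £50,000; Tamsin: £50,000; Gwendolyn: £25,000; Bruno: £25,000

Flora takes one-quarter of £200,000 = £50,000. The remaining £150,000 passes to the descendants.
The descendants' portion (£150,000) is divided into 3 shares of £50,000: Joris and Tamsin each take £50,000; Linnea's £50,000 share passes to Linnea's issue.
Linnea's share (£50,000) is divided into 2 shares of £25,000: Gwendolyn and Bruno each take £25,000.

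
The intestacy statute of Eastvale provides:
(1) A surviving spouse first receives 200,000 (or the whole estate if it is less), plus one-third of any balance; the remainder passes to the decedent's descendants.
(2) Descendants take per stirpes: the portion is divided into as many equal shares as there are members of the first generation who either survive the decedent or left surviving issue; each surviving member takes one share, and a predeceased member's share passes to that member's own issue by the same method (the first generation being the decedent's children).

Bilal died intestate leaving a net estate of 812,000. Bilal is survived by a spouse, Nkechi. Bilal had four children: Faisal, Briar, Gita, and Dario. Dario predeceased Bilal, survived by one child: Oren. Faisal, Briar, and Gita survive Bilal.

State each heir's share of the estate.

Nkechi: 404,000; Faisal: 102,000; Briar: 102,000; Gita: 102,000; Oren: 102,000

Nkechi first takes 200,000, leaving a balance of 612,000. Nkechi then takes one-third of the balance (204,000), for a total of 404,000. The remaining 408,000 passes to the descendants.
The descendants' portion (408,000) is divided into 4 shares of 102,000: Faisal, Briar, and Gita each take 102,000; Dario's 102,000 share passes to Dario's issue.
Dario's share (102,000) passes entirely to Oren.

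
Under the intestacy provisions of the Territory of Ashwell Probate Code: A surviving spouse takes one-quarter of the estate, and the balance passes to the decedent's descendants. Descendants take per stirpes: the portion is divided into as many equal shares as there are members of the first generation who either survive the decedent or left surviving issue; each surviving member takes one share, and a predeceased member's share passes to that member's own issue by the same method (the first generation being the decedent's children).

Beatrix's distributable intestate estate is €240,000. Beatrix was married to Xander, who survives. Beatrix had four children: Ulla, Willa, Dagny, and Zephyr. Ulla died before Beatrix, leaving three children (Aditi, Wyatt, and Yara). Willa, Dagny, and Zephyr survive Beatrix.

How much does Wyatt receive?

Xander takes one-quarter of €240,000 = €60,000. The remaining €180,000 passes to the descendants.
The descendants' portion (€180,000) is divided into 4 shares of €45,000: Willa, Dagny, and Zephyr each take €45,000; Ulla's €45,000 share passes to Ulla's issue.
Ulla's share (€45,000) is divided into 3 shares of €15,000: Aditi, Wyatt, and Yara each take €15,000.

Wyatt receives €15,000.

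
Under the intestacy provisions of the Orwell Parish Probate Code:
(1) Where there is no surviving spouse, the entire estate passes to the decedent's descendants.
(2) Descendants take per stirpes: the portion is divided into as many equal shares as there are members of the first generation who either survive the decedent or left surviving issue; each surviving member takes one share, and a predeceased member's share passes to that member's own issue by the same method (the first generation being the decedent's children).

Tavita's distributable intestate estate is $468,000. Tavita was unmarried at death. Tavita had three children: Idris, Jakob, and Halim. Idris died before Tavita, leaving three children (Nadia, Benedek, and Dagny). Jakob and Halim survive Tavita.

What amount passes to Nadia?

Nadia receives $52,000.

The entire $468,000 passes to the descendants.
That amount ($468,000) is divided into 3 shares of $156,000: Jakob and Halim each take $156,000; Idris's $156,000 share passes to Idris's issue.
Idris's share ($156,000) is divided into 3 shares of $52,000: Nadia, Benedek, and Dagny each take $52,000.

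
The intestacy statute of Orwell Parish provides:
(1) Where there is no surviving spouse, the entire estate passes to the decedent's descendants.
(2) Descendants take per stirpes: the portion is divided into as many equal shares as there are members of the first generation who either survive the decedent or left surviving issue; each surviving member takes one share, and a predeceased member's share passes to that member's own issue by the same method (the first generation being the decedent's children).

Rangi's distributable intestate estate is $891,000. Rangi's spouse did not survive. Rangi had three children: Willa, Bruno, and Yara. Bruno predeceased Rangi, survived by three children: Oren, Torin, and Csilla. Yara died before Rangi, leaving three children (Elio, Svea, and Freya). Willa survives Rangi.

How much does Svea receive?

Svea receives $99,000.

The entire $891,000 passes to the descendants.
That amount ($891,000) is divided into 3 shares of $297,000: Willa takes $297,000; Bruno's $297,000 share passes to Bruno's issue; Yara's $297,000 share passes to Yara's issue.
Bruno's share ($297,000) is divided into 3 shares of $99,000: Oren, Torin, and Csilla each take $99,000.
Yara's share ($297,000) is divided into 3 shares of $99,000: Elio, Svea, and Freya each take $99,000.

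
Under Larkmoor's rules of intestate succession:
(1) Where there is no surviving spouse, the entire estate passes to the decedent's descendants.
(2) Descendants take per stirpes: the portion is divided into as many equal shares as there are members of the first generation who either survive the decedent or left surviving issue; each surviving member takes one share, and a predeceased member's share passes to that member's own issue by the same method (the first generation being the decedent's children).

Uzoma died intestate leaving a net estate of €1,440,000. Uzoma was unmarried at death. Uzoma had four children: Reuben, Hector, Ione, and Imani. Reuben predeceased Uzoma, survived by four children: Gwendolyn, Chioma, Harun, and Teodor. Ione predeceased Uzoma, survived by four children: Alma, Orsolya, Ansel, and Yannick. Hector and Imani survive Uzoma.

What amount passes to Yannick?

The entire €1,440,000 passes to the descendants.
That amount (€1,440,000) is divided into 4 shares of €360,000: Hector and Imani each take €360,000; Reuben's €360,000 share passes to Reuben's issue; Ione's €360,000 share passes to Ione's issue.
Reuben's share (€360,000) is divided into 4 shares of €90,000: Gwendolyn, Chioma, Harun, and Teodor each take €90,000.
Ione's share (€360,000) is divided into 4 shares of €90,000: Alma, Orsolya, Ansel, and Yannick each take €90,000.

Yannick receives €90,000.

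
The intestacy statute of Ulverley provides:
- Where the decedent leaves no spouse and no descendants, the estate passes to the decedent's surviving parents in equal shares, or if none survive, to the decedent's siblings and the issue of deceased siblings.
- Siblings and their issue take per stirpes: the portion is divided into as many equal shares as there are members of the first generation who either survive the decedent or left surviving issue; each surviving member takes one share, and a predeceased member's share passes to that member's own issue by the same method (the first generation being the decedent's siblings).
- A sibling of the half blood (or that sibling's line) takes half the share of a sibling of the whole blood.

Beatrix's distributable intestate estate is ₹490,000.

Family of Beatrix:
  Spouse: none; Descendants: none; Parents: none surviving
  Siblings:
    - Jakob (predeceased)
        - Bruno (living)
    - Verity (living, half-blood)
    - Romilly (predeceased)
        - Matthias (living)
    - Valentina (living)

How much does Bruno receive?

The entire ₹490,000 passes to the siblings and their issue.
Counting each half-blood sibling's line as half a unit, there are 7/2 units in ₹490,000, so one unit is ₹140,000. Whole-blood lines (Jakob, Romilly, and Valentina) take ₹140,000 each; half-blood lines (Verity) take ₹70,000 each.
Jakob's share (₹140,000) passes entirely to Bruno.
Romilly's share (₹140,000) passes entirely to Matthias.

Bruno receives ₹140,000.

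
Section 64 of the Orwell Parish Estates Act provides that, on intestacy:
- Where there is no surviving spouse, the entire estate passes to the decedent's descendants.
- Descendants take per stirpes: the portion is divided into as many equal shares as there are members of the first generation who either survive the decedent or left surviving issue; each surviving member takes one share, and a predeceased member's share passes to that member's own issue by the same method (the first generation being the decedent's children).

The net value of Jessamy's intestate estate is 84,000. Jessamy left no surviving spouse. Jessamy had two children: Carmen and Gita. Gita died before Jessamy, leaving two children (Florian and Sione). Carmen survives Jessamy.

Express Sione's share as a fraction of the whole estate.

Sione receives 1/4 of the estate.

The entire 84,000 passes to the descendants.
That amount (84,000) is divided into 2 shares of 42,000: Carmen takes 42,000; Gita's 42,000 share passes to Gita's issue.
Gita's share (42,000) is divided into 2 shares of 21,000: Florian and Sione each take 21,000.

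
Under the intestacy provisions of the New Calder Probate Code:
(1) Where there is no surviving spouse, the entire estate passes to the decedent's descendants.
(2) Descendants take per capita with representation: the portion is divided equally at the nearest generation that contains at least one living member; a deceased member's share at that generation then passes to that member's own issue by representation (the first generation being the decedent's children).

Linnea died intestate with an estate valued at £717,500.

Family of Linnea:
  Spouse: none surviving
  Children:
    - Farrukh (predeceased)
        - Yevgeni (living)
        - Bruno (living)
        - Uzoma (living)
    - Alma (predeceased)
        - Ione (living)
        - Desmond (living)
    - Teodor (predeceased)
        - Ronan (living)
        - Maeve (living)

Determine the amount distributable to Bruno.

The entire £717,500 passes to the descendants.
No child survives, so the initial division is made at the grandchildren's generation.
That amount (£717,500) is divided into 7 shares of £102,500: Yevgeni, Bruno, Uzoma, Ione, Desmond, Ronan, and Maeve each take £102,500.

Bruno receives £102,500.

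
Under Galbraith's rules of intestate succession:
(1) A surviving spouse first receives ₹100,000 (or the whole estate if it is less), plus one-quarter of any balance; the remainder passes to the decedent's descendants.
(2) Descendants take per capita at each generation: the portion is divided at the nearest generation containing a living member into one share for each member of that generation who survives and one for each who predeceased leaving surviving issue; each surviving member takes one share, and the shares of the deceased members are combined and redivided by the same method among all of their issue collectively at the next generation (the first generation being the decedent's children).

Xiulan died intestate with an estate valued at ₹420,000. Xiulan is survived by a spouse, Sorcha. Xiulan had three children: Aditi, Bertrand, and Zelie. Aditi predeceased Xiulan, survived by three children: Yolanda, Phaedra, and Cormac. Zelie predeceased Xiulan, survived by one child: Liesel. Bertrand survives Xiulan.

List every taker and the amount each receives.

Sorcha: ₹180,000; Yolanda: ₹40,000; Phaedra: ₹40,000; Cormac: ₹40,000; Bertrand: ₹80,000; Liesel: ₹40,000

Sorcha first takes ₹100,000, leaving a balance of ₹320,000. Sorcha then takes one-quarter of the balance (₹80,000), for a total of ₹180,000. The remaining ₹240,000 passes to the descendants.
The descendants' portion (₹240,000) is divided at the children's generation into 3 shares of ₹80,000. Bertrand takes ₹80,000. The 2 shares of the deceased (Aditi and Zelie) are combined into a pool of ₹160,000.
That pool (₹160,000) is divided at the grandchildren's generation equally among Yolanda, Phaedra, Cormac, and Liesel: ₹40,000 each.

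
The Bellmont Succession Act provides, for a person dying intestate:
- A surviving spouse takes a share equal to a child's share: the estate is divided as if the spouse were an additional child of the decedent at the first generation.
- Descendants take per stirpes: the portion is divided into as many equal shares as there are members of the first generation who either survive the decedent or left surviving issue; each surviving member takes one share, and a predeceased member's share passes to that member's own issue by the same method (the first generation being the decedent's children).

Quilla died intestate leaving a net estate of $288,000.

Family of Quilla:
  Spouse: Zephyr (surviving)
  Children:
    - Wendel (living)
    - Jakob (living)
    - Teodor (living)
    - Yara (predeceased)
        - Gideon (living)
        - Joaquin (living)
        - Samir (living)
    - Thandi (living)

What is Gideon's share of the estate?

Gideon receives $16,000.

The spouse counts as an additional share at the children's level, so there are 6 primary shares of $48,000. Zephyr takes one such share ($48,000).
The children's combined portion ($240,000) is divided into 5 shares of $48,000: Wendel, Jakob, Teodor, and Thandi each take $48,000; Yara's $48,000 share passes to Yara's issue.
Yara's share ($48,000) is divided into 3 shares of $16,000: Gideon, Joaquin, and Samir each take $16,000.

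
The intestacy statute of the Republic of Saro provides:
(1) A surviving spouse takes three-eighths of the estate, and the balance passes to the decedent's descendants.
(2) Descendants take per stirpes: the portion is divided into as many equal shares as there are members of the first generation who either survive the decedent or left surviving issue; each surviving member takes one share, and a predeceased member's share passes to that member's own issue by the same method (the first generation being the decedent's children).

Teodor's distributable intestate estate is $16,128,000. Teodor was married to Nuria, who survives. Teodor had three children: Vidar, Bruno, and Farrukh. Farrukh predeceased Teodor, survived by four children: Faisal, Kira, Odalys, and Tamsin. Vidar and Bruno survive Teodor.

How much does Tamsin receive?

Tamsin receives $840,000.

Nuria takes three-eighths of $16,128,000 = $6,048,000. The remaining $10,080,000 passes to the descendants.
The descendants' portion ($10,080,000) is divided into 3 shares of $3,360,000: Vidar and Bruno each take $3,360,000; Farrukh's $3,360,000 share passes to Farrukh's issue.
Farrukh's share ($3,360,000) is divided into 4 shares of $840,000: Faisal, Kira, Odalys, and Tamsin each take $840,000.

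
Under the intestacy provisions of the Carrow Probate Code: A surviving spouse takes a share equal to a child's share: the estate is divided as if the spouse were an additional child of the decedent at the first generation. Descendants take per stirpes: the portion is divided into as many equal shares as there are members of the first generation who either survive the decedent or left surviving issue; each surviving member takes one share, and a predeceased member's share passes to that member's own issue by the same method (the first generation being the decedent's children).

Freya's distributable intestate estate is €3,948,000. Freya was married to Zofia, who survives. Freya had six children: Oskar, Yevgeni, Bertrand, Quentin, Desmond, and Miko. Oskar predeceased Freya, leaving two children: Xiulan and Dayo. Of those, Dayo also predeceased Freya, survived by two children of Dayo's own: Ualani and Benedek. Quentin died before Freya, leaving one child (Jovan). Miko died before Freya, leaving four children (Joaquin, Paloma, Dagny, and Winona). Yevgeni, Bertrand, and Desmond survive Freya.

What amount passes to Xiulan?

Xiulan receives €282,000.

The spouse counts as an additional share at the children's level, so there are 7 primary shares of €564,000. Zofia takes one such share (€564,000).
The children's combined portion (€3,384,000) is divided into 6 shares of €564,000: Yevgeni, Bertrand, and Desmond each take €564,000; Oskar's €564,000 share passes to Oskar's issue; Quentin's €564,000 share passes to Quentin's issue; Miko's €564,000 share passes to Miko's issue.
Oskar's share (€564,000) is divided into 2 shares of €282,000: Xiulan takes €282,000; Dayo's €282,000 share passes to Dayo's issue.
Dayo's share (€282,000) is divided into 2 shares of €141,000: Ualani and Benedek each take €141,000.
Quentin's share (€564,000) passes entirely to Jovan.
Miko's share (€564,000) is divided into 4 shares of €141,000: Joaquin, Paloma, Dagny, and Winona each take €141,000.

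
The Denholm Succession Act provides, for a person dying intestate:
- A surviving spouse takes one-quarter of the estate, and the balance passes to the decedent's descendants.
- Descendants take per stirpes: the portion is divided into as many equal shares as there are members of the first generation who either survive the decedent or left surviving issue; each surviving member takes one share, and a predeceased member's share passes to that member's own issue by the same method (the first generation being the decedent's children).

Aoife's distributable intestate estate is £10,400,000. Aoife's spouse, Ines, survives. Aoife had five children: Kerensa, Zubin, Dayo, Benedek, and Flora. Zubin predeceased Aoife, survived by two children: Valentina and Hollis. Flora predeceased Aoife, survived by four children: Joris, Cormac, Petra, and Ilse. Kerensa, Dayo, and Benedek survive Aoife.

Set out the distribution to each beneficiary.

Ines: £2,600,000; Kerensa: £1,560,000; Valentina: £780,000; Hollis: £780,000; Dayo: £1,560,000; Benedek: £1,560,000; Joris: £390,000; Cormac: £390,000; Petra: £390,000; Ilse: £390,000

Ines takes one-quarter of £10,400,000 = £2,600,000. The remaining £7,800,000 passes to the descendants.
The descendants' portion (£7,800,000) is divided into 5 shares of £1,560,000: Kerensa, Dayo, and Benedek each take £1,560,000; Zubin's £1,560,000 share passes to Zubin's issue; Flora's £1,560,000 share passes to Flora's issue.
Zubin's share (£1,560,000) is divided into 2 shares of £780,000: Valentina and Hollis each take £780,000.
Flora's share (£1,560,000) is divided into 4 shares of £390,000: Joris, Cormac, Petra, and Ilse each take £390,000.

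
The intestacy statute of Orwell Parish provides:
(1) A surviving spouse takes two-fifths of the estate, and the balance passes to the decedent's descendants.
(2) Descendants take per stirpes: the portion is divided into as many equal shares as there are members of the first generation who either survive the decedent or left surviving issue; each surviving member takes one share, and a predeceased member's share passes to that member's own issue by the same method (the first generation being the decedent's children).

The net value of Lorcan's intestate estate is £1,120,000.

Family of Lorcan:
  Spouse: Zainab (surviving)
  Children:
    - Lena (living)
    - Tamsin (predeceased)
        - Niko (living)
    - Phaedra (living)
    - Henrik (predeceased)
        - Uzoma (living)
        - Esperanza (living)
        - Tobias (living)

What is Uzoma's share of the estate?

Uzoma receives £56,000.

Zainab takes two-fifths of £1,120,000 = £448,000. The remaining £672,000 passes to the descendants.
The descendants' portion (£672,000) is divided into 4 shares of £168,000: Lena and Phaedra each take £168,000; Tamsin's £168,000 share passes to Tamsin's issue; Henrik's £168,000 share passes to Henrik's issue.
Tamsin's share (£168,000) passes entirely to Niko.
Henrik's share (£168,000) is divided into 3 shares of £56,000: Uzoma, Esperanza, and Tobias each take £56,000.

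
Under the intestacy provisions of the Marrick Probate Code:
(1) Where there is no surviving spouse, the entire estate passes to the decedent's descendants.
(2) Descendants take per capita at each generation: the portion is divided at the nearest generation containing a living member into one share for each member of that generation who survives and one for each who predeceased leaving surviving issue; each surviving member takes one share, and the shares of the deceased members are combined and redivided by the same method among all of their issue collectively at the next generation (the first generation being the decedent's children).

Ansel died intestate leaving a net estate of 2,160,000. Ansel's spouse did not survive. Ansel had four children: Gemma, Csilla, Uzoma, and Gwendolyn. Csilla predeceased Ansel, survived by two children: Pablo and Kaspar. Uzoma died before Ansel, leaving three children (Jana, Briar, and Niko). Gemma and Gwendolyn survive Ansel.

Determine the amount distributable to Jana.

Jana receives 216,000.

The entire 2,160,000 passes to the descendants.
That amount (2,160,000) is divided at the children's generation into 4 shares of 540,000. Gemma and Gwendolyn each take 540,000. The 2 shares of the deceased (Csilla and Uzoma) are combined into a pool of 1,080,000.
That pool (1,080,000) is divided at the grandchildren's generation equally among Pablo, Kaspar, Jana, Briar, and Niko: 216,000 each.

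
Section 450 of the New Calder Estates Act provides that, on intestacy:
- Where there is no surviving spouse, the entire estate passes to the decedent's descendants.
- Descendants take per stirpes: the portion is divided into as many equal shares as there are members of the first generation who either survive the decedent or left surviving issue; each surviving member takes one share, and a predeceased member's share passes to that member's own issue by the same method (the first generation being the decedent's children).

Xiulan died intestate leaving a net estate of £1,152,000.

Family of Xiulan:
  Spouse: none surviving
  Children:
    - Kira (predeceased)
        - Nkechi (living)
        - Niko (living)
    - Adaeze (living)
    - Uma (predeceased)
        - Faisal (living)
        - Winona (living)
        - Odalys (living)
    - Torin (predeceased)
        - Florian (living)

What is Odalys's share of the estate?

The entire £1,152,000 passes to the descendants.
That amount (£1,152,000) is divided into 4 shares of £288,000: Adaeze takes £288,000; Kira's £288,000 share passes to Kira's issue; Uma's £288,000 share passes to Uma's issue; Torin's £288,000 share passes to Torin's issue.
Kira's share (£288,000) is divided into 2 shares of £144,000: Nkechi and Niko each take £144,000.
Uma's share (£288,000) is divided into 3 shares of £96,000: Faisal, Winona, and Odalys each take £96,000.
Torin's share (£288,000) passes entirely to Florian.

Odalys receives £96,000.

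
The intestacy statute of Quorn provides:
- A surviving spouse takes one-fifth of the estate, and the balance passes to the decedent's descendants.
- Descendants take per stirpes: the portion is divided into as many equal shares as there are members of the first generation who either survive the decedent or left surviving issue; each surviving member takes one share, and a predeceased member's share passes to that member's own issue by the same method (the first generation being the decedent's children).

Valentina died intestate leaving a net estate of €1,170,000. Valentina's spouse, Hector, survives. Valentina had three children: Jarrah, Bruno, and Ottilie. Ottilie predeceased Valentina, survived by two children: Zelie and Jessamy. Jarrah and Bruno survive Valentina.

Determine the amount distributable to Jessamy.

Jessamy receives €156,000.

Hector takes one-fifth of €1,170,000 = €234,000. The remaining €936,000 passes to the descendants.
The descendants' portion (€936,000) is divided into 3 shares of €312,000: Jarrah and Bruno each take €312,000; Ottilie's €312,000 share passes to Ottilie's issue.
Ottilie's share (€312,000) is divided into 2 shares of €156,000: Zelie and Jessamy each take €156,000.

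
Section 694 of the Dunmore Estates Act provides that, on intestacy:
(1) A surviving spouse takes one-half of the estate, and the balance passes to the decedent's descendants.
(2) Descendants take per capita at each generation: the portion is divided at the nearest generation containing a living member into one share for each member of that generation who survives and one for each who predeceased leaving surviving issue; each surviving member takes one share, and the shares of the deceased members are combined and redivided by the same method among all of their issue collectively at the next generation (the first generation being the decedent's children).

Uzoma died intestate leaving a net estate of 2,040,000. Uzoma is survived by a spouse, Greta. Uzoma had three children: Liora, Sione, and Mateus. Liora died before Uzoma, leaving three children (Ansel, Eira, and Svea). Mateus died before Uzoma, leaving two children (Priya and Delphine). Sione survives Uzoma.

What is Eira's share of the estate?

Greta takes one-half of 2,040,000 = 1,020,000. The remaining 1,020,000 passes to the descendants.
The descendants' portion (1,020,000) is divided at the children's generation into 3 shares of 340,000. Sione takes 340,000. The 2 shares of the deceased (Liora and Mateus) are combined into a pool of 680,000.
That pool (680,000) is divided at the grandchildren's generation equally among Ansel, Eira, Svea, Priya, and Delphine: 136,000 each.

Eira receives 136,000.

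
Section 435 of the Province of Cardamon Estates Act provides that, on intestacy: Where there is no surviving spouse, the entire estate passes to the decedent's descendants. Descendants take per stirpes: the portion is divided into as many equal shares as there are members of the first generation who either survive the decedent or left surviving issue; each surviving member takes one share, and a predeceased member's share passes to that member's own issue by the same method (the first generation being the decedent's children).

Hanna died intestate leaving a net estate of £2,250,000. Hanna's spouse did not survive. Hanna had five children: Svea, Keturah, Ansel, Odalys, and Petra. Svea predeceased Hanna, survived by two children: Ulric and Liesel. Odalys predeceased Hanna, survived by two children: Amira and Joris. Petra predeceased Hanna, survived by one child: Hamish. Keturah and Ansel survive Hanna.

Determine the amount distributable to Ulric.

Ulric receives £225,000.

The entire £2,250,000 passes to the descendants.
That amount (£2,250,000) is divided into 5 shares of £450,000: Keturah and Ansel each take £450,000; Svea's £450,000 share passes to Svea's issue; Odalys's £450,000 share passes to Odalys's issue; Petra's £450,000 share passes to Petra's issue.
Svea's share (£450,000) is divided into 2 shares of £225,000: Ulric and Liesel each take £225,000.
Odalys's share (£450,000) is divided into 2 shares of £225,000: Amira and Joris each take £225,000.
Petra's share (£450,000) passes entirely to Hamish.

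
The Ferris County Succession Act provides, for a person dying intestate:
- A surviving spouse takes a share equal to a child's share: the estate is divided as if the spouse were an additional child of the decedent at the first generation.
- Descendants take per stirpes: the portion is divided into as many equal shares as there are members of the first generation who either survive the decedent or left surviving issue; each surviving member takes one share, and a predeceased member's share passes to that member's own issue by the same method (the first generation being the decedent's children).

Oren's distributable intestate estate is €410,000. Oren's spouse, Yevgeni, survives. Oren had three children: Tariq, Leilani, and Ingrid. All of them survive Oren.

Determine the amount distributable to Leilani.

The spouse counts as an additional share at the children's level, so there are 4 primary shares of €102,500. Yevgeni takes one such share (€102,500).
The children's combined portion (€307,500) is divided into 3 shares of €102,500: Tariq, Leilani, and Ingrid each take €102,500.

Leilani receives €102,500.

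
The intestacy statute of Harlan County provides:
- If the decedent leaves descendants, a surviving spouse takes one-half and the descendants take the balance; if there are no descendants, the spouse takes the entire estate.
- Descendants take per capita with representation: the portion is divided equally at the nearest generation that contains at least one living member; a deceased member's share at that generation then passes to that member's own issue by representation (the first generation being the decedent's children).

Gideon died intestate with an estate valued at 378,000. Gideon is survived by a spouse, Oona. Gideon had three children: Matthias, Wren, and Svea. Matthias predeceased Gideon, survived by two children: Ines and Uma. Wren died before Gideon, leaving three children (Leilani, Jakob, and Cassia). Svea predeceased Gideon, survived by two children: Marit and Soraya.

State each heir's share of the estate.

Oona: 189,000; Ines: 27,000; Uma: 27,000; Leilani: 27,000; Jakob: 27,000; Cassia: 27,000; Marit: 27,000; Soraya: 27,000

Oona takes one-half of 378,000 = 189,000. The remaining 189,000 passes to the descendants.
No child survives, so the initial division is made at the grandchildren's generation.
The descendants' portion (189,000) is divided into 7 shares of 27,000: Ines, Uma, Leilani, Jakob, Cassia, Marit, and Soraya each take 27,000.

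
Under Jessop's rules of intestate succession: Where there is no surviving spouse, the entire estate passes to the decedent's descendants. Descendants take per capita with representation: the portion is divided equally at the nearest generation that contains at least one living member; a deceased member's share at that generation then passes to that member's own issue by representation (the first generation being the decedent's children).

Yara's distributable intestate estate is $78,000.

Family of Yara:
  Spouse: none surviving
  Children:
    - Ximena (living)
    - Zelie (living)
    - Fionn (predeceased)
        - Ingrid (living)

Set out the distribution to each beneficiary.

Ximena: $26,000; Zelie: $26,000; Ingrid: $26,000

The entire $78,000 passes to the descendants.
That amount ($78,000) is divided into 3 shares of $26,000: Ximena and Zelie each take $26,000; Fionn's $26,000 share passes to Fionn's issue.
Fionn's share ($26,000) passes entirely to Ingrid.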